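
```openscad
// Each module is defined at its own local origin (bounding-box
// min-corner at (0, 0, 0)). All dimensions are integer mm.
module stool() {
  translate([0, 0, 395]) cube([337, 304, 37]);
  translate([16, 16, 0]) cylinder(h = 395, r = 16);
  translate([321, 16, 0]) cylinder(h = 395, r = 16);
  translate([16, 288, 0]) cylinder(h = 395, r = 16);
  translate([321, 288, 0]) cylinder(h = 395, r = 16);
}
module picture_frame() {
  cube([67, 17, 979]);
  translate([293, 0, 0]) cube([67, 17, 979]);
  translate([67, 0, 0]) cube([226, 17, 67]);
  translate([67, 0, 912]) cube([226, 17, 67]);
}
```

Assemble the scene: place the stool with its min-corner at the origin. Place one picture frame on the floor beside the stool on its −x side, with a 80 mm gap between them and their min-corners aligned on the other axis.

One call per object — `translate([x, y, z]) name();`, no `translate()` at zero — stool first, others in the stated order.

stool();
translate([-440, 0, 0]) picture_frame();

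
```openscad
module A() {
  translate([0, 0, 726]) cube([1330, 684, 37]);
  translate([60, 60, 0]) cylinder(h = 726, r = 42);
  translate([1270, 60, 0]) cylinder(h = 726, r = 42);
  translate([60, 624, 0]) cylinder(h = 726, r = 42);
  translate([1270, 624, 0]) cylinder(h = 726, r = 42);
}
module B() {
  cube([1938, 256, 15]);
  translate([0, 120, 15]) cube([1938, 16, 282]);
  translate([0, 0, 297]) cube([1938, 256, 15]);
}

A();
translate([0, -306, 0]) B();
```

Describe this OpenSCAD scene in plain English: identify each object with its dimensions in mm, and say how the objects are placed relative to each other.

A is a table with a 1330×684 mm rectangular top, 37 mm thick, top surface at z = 763 mm, supported by four round legs of 84 mm diameter, each leg's bounding box inset 18 mm from the nearest pair of top edges, running from the floor.

B is an I-beam lying along x, 1938 mm long. Overall section height 312 mm. Two flanges 256 mm wide (y) and 15 mm thick, one on the floor and one at the top; a web 16 mm thick runs between them, centred on the flange width.

The I-beam is on the floor beside the table on its −y side.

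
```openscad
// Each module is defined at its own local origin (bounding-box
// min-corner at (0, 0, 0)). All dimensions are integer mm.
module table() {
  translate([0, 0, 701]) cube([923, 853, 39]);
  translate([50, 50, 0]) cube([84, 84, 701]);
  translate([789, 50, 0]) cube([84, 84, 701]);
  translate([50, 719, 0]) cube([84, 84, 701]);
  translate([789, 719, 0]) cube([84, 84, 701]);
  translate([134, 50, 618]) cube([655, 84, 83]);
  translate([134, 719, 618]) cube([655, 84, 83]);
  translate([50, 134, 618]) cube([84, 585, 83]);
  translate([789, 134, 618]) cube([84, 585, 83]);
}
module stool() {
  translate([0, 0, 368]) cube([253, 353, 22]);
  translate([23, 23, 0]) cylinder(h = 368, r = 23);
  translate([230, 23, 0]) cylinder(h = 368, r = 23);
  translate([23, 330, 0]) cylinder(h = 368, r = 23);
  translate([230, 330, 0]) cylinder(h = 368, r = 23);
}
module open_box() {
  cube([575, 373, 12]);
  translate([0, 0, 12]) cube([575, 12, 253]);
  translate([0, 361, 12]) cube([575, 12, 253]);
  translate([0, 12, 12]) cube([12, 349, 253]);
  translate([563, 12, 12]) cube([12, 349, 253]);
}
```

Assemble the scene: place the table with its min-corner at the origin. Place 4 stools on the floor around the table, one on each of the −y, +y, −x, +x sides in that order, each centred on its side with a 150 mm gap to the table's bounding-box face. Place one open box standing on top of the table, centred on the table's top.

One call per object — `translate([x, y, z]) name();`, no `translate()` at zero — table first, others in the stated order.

table();
translate([335, -503, 0]) stool();
translate([335, 1003, 0]) stool();
translate([-403, 250, 0]) stool();
translate([1073, 250, 0]) stool();
translate([174, 240, 740]) open_box();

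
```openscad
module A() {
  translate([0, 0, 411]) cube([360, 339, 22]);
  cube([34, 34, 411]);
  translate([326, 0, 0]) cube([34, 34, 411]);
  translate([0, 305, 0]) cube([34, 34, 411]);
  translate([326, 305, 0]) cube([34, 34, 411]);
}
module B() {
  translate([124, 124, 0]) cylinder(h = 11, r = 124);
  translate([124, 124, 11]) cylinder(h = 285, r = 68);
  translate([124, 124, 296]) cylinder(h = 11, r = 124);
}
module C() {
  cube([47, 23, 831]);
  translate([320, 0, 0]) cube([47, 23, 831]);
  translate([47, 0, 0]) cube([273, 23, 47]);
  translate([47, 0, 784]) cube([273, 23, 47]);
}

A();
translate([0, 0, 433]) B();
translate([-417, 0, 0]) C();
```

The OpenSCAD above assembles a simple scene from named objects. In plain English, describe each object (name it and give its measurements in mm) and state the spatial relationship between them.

A is a simple wooden stool: a rectangular seat 360 mm (x) by 339 mm (y), 22 mm thick, top face at z = 433 mm, on four square legs, each 34×34 mm in cross-section. The legs rest on z = 0, each flush with a corner of the seat.

B is a spool: two coaxial disc flanges of radius 124 mm and thickness 11 mm, joined by a core cylinder of radius 68 mm and height 285 mm. The lower flange rests on z = 0 and the three cylinders share a vertical axis.

C is a rectangular picture frame lying in the x–z plane (depth along y). The opening is 273 mm wide (x) by 737 mm tall (z), surrounded by a border 47 mm wide on all four sides. The frame is 23 mm deep and is made of two full-height vertical stiles with two horizontal rails fitted between them.

The spool is on top of the stool. The picture frame is on the floor beside the stool on its −x side.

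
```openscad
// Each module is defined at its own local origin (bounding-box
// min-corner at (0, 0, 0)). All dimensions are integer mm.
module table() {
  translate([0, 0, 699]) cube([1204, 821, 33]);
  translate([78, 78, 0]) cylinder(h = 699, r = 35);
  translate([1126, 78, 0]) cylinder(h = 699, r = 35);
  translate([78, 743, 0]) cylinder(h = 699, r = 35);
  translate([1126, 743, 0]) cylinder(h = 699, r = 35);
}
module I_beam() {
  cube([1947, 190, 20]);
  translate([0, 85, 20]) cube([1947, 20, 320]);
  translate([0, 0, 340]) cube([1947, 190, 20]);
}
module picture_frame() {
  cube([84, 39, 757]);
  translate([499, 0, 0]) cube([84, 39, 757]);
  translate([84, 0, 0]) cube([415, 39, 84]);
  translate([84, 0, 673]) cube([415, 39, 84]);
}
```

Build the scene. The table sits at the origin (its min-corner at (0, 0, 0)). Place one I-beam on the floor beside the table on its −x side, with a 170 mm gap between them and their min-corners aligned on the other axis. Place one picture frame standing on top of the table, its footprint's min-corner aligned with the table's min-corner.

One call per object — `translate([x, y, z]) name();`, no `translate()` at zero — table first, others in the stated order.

table();
translate([-2117, 0, 0]) I_beam();
translate([0, 0, 732]) picture_frame();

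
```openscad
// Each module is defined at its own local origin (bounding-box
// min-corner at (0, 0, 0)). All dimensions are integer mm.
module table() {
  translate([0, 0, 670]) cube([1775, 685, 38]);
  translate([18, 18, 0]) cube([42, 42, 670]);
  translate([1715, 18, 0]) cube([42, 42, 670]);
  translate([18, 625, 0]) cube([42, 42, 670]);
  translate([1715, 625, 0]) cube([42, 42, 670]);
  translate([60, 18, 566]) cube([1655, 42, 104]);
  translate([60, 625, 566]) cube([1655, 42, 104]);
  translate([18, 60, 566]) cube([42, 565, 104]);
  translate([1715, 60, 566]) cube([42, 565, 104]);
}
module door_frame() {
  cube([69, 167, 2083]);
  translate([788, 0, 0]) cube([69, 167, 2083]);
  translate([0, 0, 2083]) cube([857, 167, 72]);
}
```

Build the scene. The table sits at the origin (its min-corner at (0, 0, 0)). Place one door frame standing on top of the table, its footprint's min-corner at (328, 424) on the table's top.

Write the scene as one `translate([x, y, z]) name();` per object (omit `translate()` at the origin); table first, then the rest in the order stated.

table();
translate([328, 424, 708]) door_frame();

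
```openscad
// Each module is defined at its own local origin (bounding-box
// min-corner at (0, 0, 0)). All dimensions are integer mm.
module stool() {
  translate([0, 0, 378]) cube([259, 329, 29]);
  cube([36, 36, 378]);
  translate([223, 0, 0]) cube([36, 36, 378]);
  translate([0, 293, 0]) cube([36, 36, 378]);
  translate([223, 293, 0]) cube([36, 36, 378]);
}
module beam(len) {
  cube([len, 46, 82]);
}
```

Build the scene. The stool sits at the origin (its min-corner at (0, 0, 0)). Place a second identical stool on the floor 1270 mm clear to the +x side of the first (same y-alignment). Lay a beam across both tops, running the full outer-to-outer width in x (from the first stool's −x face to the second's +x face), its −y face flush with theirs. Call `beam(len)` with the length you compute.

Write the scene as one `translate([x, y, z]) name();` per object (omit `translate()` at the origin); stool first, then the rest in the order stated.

stool();
translate([1529, 0, 0]) stool();
translate([0, 0, 407]) beam(1788);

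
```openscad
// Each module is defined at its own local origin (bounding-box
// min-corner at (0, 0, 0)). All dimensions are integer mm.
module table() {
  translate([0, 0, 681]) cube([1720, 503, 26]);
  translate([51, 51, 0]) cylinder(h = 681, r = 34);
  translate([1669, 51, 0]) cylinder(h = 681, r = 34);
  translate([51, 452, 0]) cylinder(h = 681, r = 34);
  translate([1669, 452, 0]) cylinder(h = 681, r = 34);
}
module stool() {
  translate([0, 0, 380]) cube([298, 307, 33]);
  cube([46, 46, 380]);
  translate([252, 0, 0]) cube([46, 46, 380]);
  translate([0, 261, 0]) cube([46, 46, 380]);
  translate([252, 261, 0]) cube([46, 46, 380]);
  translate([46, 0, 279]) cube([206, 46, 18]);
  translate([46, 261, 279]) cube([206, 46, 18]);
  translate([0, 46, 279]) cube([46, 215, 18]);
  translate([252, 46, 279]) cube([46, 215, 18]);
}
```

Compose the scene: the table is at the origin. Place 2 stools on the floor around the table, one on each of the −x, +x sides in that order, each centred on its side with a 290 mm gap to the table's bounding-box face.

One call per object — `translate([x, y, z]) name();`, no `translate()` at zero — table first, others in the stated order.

table();
translate([-588, 98, 0]) stool();
translate([2010, 98, 0]) stool();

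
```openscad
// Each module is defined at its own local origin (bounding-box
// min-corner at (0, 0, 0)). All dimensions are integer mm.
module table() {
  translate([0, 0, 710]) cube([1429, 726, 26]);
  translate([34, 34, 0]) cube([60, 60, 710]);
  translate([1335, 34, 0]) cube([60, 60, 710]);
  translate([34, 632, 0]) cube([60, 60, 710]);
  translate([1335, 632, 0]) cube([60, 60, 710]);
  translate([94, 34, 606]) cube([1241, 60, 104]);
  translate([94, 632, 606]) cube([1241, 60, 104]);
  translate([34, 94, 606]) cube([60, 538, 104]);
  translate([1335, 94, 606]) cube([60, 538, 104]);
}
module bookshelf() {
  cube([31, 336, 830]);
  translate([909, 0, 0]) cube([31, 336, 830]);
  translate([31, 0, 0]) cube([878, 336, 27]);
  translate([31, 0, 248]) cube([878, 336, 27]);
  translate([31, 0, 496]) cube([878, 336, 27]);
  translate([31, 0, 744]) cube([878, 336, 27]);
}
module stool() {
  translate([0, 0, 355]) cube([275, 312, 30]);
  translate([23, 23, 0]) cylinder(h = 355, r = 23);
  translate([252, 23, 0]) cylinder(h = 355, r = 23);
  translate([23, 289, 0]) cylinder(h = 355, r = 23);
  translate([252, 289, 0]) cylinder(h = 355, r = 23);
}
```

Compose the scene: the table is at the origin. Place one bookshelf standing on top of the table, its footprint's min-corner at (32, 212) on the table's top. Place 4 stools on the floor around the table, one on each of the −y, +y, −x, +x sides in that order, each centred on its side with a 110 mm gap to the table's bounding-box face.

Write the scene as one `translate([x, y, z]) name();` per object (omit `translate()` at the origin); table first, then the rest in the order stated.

table();
translate([32, 212, 736]) bookshelf();
translate([577, -422, 0]) stool();
translate([577, 836, 0]) stool();
translate([-385, 207, 0]) stool();
translate([1539, 207, 0]) stool();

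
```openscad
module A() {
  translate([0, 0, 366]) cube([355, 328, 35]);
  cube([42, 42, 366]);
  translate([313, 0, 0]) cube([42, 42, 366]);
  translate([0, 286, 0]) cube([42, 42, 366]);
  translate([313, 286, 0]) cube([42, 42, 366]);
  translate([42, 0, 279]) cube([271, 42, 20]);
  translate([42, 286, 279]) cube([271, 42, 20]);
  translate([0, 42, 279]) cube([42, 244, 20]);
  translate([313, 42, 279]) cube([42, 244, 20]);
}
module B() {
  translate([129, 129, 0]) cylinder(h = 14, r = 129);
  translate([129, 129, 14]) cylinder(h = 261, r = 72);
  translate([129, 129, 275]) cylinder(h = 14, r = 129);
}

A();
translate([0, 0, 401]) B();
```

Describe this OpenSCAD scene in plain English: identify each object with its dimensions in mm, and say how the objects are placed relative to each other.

A is a simple wooden stool: a rectangular seat 355 mm (x) by 328 mm (y), 35 mm thick, top face at z = 401 mm, on four square legs, each 42×42 mm in cross-section. The legs rest on z = 0, each flush with a corner of the seat. Four stretchers, 42 mm wide and 20 mm tall, connect adjacent legs with their undersides at z = 279 mm, each running between the inner faces of the legs it joins and aligned with the legs' outer faces on the other axis.

B is a spool: two coaxial disc flanges of radius 129 mm and thickness 14 mm, joined by a core cylinder of radius 72 mm and height 261 mm. The lower flange rests on z = 0 and the three cylinders share a vertical axis.

The spool is on top of the stool.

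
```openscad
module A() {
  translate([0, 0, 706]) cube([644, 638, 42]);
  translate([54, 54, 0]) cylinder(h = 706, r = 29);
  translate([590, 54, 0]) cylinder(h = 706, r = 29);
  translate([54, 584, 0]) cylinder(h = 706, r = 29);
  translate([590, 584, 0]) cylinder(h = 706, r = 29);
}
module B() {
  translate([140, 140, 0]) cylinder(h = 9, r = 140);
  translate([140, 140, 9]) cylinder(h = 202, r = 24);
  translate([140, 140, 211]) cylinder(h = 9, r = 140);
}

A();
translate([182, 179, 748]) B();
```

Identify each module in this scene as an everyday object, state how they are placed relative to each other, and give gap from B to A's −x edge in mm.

A is a table. B is a spool. The spool is on top of the table, centred. The gap from the spool to the table's −x edge is 182 mm.

The spool's min-x is at 182; the table's min-x is 0; gap = 182 mm.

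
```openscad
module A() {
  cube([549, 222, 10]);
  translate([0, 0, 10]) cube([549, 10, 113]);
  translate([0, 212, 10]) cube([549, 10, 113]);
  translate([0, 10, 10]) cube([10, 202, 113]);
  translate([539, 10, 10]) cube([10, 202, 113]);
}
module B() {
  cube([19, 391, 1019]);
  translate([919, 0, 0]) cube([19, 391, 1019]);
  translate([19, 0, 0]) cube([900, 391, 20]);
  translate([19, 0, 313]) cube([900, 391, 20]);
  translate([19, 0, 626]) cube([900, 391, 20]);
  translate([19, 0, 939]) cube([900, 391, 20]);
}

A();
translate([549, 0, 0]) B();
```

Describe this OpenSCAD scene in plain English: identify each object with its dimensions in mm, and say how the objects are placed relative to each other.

A is an open storage box with external size 549×222×123 mm and wall thickness 10 mm (the base is also 10 mm thick). The base covers the whole footprint; the four walls stand on the base, with the y-facing walls full-width and the x-facing walls fitting between their inner faces.

B is a bookshelf 938 mm wide overall, 391 mm deep and 1019 mm tall. The two sides are 19 mm thick vertical panels. 4 horizontal shelves of 20 mm thickness span between the inner faces of the sides; the lowest shelf sits on the floor and shelves are stacked with a clear vertical gap of 293 mm between each pair.

The bookshelf is against the open box's +x side, with their −y faces flush.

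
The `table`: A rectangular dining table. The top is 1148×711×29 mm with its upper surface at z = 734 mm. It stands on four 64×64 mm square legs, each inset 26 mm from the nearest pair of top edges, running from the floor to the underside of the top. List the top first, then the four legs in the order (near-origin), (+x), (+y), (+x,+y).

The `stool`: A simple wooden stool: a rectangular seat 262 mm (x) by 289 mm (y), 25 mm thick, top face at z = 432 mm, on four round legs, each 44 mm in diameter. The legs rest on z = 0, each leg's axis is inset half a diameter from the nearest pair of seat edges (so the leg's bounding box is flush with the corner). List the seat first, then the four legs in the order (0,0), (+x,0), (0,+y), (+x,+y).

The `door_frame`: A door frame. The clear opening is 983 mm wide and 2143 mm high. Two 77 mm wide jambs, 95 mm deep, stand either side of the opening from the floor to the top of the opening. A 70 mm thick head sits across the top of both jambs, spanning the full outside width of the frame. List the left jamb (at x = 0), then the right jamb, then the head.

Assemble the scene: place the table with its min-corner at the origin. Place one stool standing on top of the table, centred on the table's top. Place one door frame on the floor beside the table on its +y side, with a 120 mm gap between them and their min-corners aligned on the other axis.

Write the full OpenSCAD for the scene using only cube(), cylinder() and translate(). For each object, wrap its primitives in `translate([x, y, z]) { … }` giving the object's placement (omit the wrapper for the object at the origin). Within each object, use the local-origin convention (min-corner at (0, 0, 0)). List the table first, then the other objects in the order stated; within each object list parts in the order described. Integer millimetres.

translate([0, 0, 705]) cube([1148, 711, 29]);
translate([26, 26, 0]) cube([64, 64, 705]);
translate([1058, 26, 0]) cube([64, 64, 705]);
translate([26, 621, 0]) cube([64, 64, 705]);
translate([1058, 621, 0]) cube([64, 64, 705]);
translate([443, 211, 734]) {
  translate([0, 0, 407]) cube([262, 289, 25]);
  translate([22, 22, 0]) cylinder(h = 407, r = 22);
  translate([240, 22, 0]) cylinder(h = 407, r = 22);
  translate([22, 267, 0]) cylinder(h = 407, r = 22);
  translate([240, 267, 0]) cylinder(h = 407, r = 22);
}
translate([0, 831, 0]) {
  cube([77, 95, 2143]);
  translate([1060, 0, 0]) cube([77, 95, 2143]);
  translate([0, 0, 2143]) cube([1137, 95, 70]);
}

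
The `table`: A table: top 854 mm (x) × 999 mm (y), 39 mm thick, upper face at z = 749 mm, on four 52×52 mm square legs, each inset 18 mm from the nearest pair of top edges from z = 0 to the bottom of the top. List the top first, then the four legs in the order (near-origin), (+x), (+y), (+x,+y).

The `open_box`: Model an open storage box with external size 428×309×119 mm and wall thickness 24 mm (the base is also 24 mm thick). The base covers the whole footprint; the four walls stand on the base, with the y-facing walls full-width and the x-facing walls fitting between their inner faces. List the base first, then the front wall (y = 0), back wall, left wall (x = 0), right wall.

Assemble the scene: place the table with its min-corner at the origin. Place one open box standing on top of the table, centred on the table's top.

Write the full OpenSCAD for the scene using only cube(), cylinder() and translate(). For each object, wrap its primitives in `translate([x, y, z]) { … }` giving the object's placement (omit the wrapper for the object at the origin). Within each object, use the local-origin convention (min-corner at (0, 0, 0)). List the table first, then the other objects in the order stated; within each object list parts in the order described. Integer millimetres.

translate([0, 0, 710]) cube([854, 999, 39]);
translate([18, 18, 0]) cube([52, 52, 710]);
translate([784, 18, 0]) cube([52, 52, 710]);
translate([18, 929, 0]) cube([52, 52, 710]);
translate([784, 929, 0]) cube([52, 52, 710]);
translate([213, 345, 749]) {
  cube([428, 309, 24]);
  translate([0, 0, 24]) cube([428, 24, 95]);
  translate([0, 285, 24]) cube([428, 24, 95]);
  translate([0, 24, 24]) cube([24, 261, 95]);
  translate([404, 24, 24]) cube([24, 261, 95]);
}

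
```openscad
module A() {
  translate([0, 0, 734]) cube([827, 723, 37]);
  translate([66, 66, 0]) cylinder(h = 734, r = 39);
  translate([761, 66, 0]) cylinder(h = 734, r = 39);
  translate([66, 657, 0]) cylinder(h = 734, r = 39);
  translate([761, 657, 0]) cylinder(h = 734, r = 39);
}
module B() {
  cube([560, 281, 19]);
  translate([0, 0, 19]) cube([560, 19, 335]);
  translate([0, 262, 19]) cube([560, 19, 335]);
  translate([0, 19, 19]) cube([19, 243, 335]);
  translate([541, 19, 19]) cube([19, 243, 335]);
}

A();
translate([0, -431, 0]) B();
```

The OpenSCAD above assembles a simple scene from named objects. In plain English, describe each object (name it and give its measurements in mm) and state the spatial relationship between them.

A is a rectangular dining table. The top is 827×723×37 mm with its upper surface at z = 771 mm. It stands on four round legs of 78 mm diameter, each leg's bounding box inset 27 mm from the nearest pair of top edges, running from the floor to the underside of the top.

B is an open storage box with external size 560×281×354 mm and wall thickness 19 mm (the base is also 19 mm thick). The base covers the whole footprint; the four walls stand on the base, with the y-facing walls full-width and the x-facing walls fitting between their inner faces.

The open box is on the floor beside the table on its −y side.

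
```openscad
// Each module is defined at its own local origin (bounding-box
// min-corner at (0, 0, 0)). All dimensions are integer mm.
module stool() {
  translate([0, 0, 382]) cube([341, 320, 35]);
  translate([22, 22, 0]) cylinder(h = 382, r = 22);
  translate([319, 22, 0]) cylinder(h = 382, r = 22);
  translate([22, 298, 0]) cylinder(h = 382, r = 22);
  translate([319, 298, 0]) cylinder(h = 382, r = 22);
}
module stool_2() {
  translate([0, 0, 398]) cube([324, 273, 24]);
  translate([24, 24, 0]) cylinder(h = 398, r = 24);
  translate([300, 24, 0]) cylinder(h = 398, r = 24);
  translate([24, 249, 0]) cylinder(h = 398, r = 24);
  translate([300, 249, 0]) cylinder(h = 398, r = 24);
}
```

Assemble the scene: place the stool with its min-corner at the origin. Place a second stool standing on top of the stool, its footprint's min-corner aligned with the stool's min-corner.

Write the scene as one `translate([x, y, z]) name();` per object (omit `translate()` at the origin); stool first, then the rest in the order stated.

stool();
translate([0, 0, 417]) stool_2();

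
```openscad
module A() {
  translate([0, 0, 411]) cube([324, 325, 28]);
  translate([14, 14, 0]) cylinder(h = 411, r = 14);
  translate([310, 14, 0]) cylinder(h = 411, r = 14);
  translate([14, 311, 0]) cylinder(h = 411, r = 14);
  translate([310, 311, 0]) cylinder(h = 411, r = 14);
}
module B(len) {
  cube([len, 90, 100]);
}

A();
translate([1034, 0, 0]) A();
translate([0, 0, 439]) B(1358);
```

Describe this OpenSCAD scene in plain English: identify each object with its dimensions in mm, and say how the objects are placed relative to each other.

A is a four-legged stool. The seat is a 324×325×28 mm slab whose top surface is at z = 439 mm; four round legs, each 28 mm in diameter, run from the floor (z = 0) to the underside of the seat, each leg's axis is inset half a diameter from the nearest pair of seat edges (so the leg's bounding box is flush with the corner).

B is a rectangular beam 1358 mm long (x), 90 mm deep (y), 100 mm thick (z).

The beam spans the tops of two stools placed 710 mm apart, resting at z = 439 mm.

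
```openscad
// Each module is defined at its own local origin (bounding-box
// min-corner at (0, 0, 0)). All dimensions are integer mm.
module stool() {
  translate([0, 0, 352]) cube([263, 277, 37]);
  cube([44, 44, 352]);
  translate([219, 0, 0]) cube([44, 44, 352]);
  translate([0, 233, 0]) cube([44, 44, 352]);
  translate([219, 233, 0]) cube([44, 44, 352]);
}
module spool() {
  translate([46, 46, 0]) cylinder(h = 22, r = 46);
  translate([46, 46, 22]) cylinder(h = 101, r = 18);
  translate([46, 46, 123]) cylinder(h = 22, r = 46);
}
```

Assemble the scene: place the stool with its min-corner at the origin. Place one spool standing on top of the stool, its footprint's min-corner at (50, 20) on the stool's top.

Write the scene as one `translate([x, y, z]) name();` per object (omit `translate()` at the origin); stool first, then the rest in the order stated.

stool();
translate([50, 20, 389]) spool();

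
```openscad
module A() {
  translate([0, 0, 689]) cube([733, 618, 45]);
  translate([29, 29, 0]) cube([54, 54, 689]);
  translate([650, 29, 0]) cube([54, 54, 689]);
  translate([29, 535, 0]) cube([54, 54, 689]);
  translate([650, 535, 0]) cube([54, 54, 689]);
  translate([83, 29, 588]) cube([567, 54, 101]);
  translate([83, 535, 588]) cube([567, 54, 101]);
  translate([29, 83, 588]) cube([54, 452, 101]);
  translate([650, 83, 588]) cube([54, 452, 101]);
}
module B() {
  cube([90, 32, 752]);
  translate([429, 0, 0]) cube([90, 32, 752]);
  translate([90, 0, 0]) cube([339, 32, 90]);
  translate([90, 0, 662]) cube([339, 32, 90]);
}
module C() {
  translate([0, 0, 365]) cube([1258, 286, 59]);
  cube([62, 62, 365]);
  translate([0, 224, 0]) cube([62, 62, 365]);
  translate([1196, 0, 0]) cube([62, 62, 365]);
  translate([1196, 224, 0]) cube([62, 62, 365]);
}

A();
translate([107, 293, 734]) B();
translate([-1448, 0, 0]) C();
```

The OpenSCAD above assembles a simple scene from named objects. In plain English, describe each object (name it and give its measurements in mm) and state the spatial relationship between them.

A is a table: top 733 mm (x) × 618 mm (y), 45 mm thick, upper face at z = 734 mm, on four 54×54 mm square legs, each inset 29 mm from the nearest pair of top edges, running from z = 0 to the bottom of the top. Four apron rails, 54 mm thick and 101 mm tall, run between adjacent legs with their top edges flush with the underside of the top and their outer faces flush with the legs' outer faces.

B is a picture frame with a 339×572 mm rectangular opening (x by z) and a uniform 90 mm border on every side. Frame depth is 32 mm along y. It is built from two vertical stiles running the full outside height and two horizontal rails spanning the gap between the stiles.

C is a long wooden bench with a 1258 mm (x) × 286 mm (y) seat, 59 mm thick, its top surface 424 mm above the floor. Four 62 mm square legs at the seat corners, flush with the edges, run from z = 0 to the seat underside.

The picture frame is on top of the table, centred. The bench is on the floor beside the table on its −x side.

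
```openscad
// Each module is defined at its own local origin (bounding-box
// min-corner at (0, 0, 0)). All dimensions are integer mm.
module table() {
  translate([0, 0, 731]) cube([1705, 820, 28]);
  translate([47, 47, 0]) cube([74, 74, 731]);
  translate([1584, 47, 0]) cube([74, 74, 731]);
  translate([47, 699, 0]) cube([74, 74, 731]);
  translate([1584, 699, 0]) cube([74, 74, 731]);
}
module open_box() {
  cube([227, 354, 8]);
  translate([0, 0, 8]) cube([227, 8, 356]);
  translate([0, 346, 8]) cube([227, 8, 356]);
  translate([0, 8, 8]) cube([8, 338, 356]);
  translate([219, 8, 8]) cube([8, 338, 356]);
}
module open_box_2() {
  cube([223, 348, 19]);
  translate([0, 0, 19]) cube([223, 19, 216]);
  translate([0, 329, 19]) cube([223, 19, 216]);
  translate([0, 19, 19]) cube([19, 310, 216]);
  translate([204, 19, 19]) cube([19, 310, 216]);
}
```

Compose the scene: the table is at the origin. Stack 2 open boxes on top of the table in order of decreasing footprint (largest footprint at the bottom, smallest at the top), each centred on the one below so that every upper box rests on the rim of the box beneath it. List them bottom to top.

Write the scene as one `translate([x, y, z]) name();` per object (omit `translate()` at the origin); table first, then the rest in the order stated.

table();
translate([739, 233, 759]) open_box();
translate([741, 236, 1123]) open_box_2();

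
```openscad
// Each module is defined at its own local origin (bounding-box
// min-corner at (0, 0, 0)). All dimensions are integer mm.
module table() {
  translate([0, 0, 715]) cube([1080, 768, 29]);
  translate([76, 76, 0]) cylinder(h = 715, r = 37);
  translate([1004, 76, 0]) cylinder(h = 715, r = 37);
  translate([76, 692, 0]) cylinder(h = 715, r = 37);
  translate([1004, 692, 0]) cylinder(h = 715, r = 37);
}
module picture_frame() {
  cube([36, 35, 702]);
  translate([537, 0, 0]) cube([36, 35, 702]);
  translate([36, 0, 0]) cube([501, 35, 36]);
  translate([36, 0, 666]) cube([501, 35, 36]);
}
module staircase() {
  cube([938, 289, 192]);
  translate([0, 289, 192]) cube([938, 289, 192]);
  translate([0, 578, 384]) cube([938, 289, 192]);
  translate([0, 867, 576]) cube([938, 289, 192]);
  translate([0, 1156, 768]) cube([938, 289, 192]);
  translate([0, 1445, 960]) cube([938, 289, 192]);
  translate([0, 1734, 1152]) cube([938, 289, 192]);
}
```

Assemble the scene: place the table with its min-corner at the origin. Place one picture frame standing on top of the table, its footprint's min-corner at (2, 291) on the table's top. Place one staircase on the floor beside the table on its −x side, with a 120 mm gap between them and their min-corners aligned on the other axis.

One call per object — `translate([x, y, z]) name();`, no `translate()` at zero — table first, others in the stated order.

table();
translate([2, 291, 744]) picture_frame();
translate([-1058, 0, 0]) staircase();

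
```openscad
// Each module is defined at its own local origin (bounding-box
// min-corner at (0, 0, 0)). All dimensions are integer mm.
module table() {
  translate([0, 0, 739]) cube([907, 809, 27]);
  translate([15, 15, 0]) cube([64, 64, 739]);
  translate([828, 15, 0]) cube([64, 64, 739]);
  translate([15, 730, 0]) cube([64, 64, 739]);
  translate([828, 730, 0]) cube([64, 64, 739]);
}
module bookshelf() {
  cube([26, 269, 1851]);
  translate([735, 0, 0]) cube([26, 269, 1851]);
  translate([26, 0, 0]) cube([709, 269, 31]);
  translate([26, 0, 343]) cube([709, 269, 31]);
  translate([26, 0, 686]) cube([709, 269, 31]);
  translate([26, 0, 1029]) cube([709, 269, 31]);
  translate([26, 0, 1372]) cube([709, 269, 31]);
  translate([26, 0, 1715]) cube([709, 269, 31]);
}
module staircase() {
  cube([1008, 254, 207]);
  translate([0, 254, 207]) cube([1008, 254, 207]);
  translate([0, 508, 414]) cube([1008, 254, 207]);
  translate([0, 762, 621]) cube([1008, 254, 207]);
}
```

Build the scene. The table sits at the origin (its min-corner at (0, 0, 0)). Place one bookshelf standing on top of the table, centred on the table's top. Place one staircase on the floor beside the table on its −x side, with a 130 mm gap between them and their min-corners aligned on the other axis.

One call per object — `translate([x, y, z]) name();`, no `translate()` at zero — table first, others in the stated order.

table();
translate([73, 270, 766]) bookshelf();
translate([-1138, 0, 0]) staircase();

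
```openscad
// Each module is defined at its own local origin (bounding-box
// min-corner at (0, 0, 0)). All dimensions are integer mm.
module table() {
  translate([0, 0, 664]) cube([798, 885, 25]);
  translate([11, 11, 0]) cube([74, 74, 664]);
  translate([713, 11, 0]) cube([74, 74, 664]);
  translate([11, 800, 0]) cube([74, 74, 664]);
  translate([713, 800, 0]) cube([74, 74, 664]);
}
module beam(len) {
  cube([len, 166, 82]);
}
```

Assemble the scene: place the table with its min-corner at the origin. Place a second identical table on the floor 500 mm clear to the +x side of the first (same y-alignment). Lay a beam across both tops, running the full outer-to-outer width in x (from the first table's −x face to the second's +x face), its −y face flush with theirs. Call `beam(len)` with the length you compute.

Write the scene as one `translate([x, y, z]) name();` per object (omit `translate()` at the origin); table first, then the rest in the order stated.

table();
translate([1298, 0, 0]) table();
translate([0, 0, 689]) beam(2096);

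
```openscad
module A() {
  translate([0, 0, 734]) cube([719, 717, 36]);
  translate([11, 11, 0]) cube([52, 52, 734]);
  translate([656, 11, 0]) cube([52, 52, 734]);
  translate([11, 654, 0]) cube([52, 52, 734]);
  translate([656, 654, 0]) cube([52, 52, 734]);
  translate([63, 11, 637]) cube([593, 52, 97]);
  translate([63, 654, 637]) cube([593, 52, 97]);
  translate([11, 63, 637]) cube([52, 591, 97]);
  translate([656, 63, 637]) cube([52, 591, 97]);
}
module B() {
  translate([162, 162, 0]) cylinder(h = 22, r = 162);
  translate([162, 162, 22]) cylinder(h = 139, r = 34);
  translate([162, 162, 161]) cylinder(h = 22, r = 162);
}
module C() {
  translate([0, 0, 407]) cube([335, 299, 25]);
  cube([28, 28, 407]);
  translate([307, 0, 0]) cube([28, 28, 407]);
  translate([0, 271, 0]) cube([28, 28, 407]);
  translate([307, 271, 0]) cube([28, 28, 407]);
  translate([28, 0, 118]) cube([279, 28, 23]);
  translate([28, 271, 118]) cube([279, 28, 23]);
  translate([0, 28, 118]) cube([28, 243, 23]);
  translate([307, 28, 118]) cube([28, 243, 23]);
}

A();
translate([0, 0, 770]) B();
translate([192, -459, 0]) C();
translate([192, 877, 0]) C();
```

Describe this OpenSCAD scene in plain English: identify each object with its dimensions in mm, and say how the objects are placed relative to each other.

A is a table with a 719×717 mm rectangular top, 36 mm thick, top surface at z = 770 mm, supported by four 52×52 mm square legs, each inset 11 mm from the nearest pair of top edges, running from the floor. Four apron rails, 52 mm thick and 97 mm tall, run between adjacent legs with their top edges flush with the underside of the top and their outer faces flush with the legs' outer faces.

B is a spool: two coaxial disc flanges of radius 162 mm and thickness 22 mm, joined by a core cylinder of radius 34 mm and height 139 mm. The lower flange rests on z = 0 and the three cylinders share a vertical axis.

C is a simple wooden stool: a rectangular seat 335 mm (x) by 299 mm (y), 25 mm thick, top face at z = 432 mm, on four square legs, each 28×28 mm in cross-section. The legs rest on z = 0, each flush with a corner of the seat. Four stretchers, 28 mm wide and 23 mm tall, connect adjacent legs with their undersides at z = 118 mm, each running between the inner faces of the legs it joins and aligned with the legs' outer faces on the other axis.

The spool is on top of the table. Two stools sit around the table at the −y, +y sides.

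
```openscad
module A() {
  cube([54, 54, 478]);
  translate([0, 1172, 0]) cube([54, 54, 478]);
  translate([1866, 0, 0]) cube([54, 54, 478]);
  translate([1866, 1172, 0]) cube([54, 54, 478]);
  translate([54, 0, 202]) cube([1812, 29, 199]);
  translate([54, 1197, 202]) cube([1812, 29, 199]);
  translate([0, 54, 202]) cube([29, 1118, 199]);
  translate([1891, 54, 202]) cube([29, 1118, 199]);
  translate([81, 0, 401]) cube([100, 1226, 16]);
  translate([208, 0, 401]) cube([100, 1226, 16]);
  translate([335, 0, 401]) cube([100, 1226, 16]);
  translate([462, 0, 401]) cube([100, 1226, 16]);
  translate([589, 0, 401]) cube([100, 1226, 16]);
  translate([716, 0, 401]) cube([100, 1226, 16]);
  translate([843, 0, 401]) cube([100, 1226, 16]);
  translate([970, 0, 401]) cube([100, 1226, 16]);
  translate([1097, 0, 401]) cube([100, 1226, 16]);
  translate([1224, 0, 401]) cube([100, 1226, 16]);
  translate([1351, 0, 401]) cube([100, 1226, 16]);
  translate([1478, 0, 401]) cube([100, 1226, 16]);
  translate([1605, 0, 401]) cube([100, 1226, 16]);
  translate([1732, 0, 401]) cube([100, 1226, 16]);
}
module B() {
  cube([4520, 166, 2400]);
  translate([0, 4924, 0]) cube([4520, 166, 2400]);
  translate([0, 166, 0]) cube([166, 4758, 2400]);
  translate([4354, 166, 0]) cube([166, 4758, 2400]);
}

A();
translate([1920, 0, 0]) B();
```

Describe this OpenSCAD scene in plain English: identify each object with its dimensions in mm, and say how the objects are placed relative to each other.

A is a bed frame 1920 mm long (x) by 1226 mm wide (y). Four 54×54 mm corner posts, 478 mm tall, at the corners of the footprint. Four rails of 29 mm thickness and 199 mm height run between adjacent posts with their undersides at z = 202 mm, their outer faces flush with the outside of the frame (the two x-running rails run between the posts' inner faces; the two y-running rails run between the posts' inner faces). 14 slats, each 100 mm wide (x) and 16 mm thick, lie across the top of the two x-running rails, running the full 1226 mm width of the frame in y; the slats are evenly spaced along x between the inner faces of the end posts with equal gaps (rounded down to the nearest mm) at the −x end and between each pair — any rounding remainder accumulates at the +x end.

B is the wall frame of a small rectangular building: four walls, each 2400 mm tall and 166 mm thick, enclosing a footprint 4520 mm (x) by 5090 mm (y) outside-to-outside, with no floor or roof. The front and back walls (the −y and +y sides) span the full width; the two side walls fit between them.

The house frame is against the bed frame's +x side, with their −y faces flush.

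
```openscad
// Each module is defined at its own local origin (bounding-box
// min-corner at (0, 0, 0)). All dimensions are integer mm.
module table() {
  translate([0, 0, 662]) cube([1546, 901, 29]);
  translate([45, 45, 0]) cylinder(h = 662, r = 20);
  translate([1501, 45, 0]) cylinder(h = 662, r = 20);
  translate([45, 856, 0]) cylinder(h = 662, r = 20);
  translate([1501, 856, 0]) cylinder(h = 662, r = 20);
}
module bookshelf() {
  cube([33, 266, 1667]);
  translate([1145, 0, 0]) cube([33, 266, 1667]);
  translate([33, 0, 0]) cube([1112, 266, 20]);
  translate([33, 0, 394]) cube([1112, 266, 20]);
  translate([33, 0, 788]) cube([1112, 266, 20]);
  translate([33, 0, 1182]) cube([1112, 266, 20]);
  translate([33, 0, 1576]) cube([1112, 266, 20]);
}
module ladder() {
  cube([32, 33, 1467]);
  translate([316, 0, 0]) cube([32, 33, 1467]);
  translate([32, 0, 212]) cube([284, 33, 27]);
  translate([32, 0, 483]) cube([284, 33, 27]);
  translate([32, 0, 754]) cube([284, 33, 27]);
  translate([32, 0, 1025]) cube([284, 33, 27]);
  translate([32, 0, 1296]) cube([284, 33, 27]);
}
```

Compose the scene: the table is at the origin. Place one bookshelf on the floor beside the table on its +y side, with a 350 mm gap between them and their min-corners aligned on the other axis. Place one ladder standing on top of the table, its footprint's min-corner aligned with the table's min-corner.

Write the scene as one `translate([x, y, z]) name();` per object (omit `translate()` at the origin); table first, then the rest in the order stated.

table();
translate([0, 1251, 0]) bookshelf();
translate([0, 0, 691]) ladder();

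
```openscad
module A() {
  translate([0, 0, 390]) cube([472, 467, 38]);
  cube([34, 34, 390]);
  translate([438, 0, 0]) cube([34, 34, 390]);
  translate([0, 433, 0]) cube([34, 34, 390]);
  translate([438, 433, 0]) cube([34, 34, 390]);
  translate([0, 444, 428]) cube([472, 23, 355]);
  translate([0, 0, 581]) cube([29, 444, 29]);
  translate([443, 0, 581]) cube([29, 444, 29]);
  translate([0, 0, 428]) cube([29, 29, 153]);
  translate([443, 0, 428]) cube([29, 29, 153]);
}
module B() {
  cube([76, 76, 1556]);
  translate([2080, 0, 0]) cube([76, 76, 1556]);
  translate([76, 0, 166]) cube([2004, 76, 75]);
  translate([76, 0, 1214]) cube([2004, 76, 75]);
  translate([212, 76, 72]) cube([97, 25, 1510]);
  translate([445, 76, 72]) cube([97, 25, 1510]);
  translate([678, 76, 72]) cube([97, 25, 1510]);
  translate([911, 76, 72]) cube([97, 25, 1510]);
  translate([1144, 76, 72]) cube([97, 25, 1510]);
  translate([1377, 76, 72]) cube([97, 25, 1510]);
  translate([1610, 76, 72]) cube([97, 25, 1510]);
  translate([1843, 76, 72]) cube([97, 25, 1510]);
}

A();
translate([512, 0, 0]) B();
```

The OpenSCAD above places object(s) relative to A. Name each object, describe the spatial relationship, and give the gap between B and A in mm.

A is a chair. B is a fence section. The fence section is on the floor beside the chair on its +x side. The gap between the fence section and the chair is 40 mm.

The fence section's nearest face is 40 mm from the chair's +x face.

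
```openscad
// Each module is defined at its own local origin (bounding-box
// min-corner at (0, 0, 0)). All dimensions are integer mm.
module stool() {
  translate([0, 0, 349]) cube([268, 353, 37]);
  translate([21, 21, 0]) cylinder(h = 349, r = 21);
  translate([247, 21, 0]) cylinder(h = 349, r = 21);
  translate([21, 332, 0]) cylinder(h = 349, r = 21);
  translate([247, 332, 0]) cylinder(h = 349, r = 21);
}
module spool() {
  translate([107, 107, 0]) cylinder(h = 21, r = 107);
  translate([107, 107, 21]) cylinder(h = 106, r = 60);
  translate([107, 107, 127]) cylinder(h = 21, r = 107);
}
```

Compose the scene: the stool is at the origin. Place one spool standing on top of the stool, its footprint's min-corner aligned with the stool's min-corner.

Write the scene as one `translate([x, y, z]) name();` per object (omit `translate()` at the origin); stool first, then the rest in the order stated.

stool();
translate([0, 0, 386]) spool();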